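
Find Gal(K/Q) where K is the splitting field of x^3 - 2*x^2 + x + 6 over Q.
Gal(K/Q) = S_3 (symmetric group of order 6)

Compute the discriminant of x^3 + (-2)*x^2 + (1)*x + (6): Δ = -996. Since Δ is not a rational square, the Galois group is not contained in A_3; it must be the full S_3 (irreducibility of the cubic rules out anything smaller).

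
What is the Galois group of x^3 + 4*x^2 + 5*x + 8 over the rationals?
Gal(K/Q) = S_3 (symmetric group of order 6)

Compute the discriminant of x^3 + (4)*x^2 + (5)*x + (8): Δ = -996. Since Δ is not a rational square, the Galois group is not contained in A_3; it must be the full S_3 (irreducibility of the cubic rules out anything smaller).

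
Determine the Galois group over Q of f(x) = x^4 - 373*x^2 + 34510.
Gal(K/Q) = V_4 (Klein four-group, Z/2Z × Z/2Z)

f factors as (x^2 - 170)(x^2 - 203), so the splitting field is K = Q(sqrt(170), sqrt(203)). The elements 170, 203, 34510 are all non-squares in Q, so sqrt(170) and sqrt(203) generate independent quadratic extensions. Thus [K:Q] = 4 and Gal(K/Q) is generated by the two order-2 automorphisms sqrt(170) ↦ -sqrt(170) and sqrt(203) ↦ -sqrt(203), giving V_4.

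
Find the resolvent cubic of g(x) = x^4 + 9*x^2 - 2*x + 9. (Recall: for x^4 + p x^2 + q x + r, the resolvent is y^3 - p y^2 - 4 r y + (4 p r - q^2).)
h(y) = y^3 - 9*y^2 - 36*y + 320

Identify coefficients: p = 9, q = -2, r = 9.
Plug into h(y) = y^3 - p y^2 - 4 r y + (4 p r - q^2):
  h(y) = y^3 - (9) y^2 - 4*(9) y + (4*(9)*(9) - (-2)^2)
       = y^3 + (-9) y^2 + (-36) y + (320).
Simplifying: h(y) = y^3 - 9*y^2 - 36*y + 320.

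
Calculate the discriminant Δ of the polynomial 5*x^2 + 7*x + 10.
Δ = -151

For a quadratic a x^2 + b x + c the discriminant is Δ = b^2 - 4ac = (7)^2 - 4*(5)*(10) = 49 - (200) = -151.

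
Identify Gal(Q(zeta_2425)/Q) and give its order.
|Gal(Q(zeta_2425)/Q)| = phi(2425) = 1920; group ≅ (Z/2425Z)^* ≅ Z/20Z × Z/96Z

The n-th cyclotomic polynomial Φ_2425(x) is the minimal polynomial of zeta_2425 over Q and has degree phi(2425) = 1920. So Q(zeta_2425) is a degree-1920 Galois extension with Galois group (Z/2425Z)^*. By CRT, (Z/2425Z)^* ≅ (Z/25Z)^* × (Z/97Z)^*. Each prime-power unit group is (Z/25Z)^* ≅ Z/20Z; (Z/97Z)^* ≅ Z/96Z. Hence Gal(Q(zeta_2425)/Q) ≅ Z/20Z × Z/96Z.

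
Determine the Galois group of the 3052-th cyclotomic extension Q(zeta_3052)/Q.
|Gal(Q(zeta_3052)/Q)| = phi(3052) = 1296; group ≅ (Z/3052Z)^* ≅ Z/2Z × Z/6Z × Z/108Z

The n-th cyclotomic polynomial Φ_3052(x) is the minimal polynomial of zeta_3052 over Q and has degree phi(3052) = 1296. So Q(zeta_3052) is a degree-1296 Galois extension with Galois group (Z/3052Z)^*. By CRT, (Z/3052Z)^* ≅ (Z/4Z)^* × (Z/7Z)^* × (Z/109Z)^*. Each prime-power unit group is (Z/4Z)^* ≅ Z/2Z; (Z/7Z)^* ≅ Z/6Z; (Z/109Z)^* ≅ Z/108Z. Hence Gal(Q(zeta_3052)/Q) ≅ Z/2Z × Z/6Z × Z/108Z.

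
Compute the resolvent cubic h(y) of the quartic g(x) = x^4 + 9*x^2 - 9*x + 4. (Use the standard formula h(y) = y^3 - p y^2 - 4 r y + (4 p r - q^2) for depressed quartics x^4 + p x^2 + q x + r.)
h(y) = y^3 - 9*y^2 - 16*y + 63

Identify coefficients: p = 9, q = -9, r = 4.
Plug into h(y) = y^3 - p y^2 - 4 r y + (4 p r - q^2):
  h(y) = y^3 - (9) y^2 - 4*(4) y + (4*(9)*(4) - (-9)^2)
       = y^3 + (-9) y^2 + (-16) y + (63).
Simplifying: h(y) = y^3 - 9*y^2 - 16*y + 63.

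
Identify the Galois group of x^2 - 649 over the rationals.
Gal(K/Q) = Z/2Z (cyclic of order 2)

x^2 - 649 is irreducible over Q since 649 is not a rational square. The splitting field Q(sqrt(649)) has degree 2 over Q, and its unique nontrivial automorphism is sqrt(649) ↦ -sqrt(649). Hence Gal(Q(sqrt(649))/Q) = Z/2Z.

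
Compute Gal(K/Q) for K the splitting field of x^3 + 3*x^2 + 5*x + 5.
Gal(K/Q) = S_3 (symmetric group of order 6)

Compute the discriminant of x^3 + (3)*x^2 + (5)*x + (5): Δ = -140. Since Δ is not a rational square, the Galois group is not contained in A_3; it must be the full S_3 (irreducibility of the cubic rules out anything smaller).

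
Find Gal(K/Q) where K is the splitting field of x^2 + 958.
Gal(K/Q) = Z/2Z (cyclic of order 2)

x^2 + 958 is irreducible over Q since -958 is not a rational square. The splitting field Q(sqrt(-958)) has degree 2 over Q, and its unique nontrivial automorphism is sqrt(-958) ↦ -sqrt(-958). Hence Gal(Q(sqrt(-958))/Q) = Z/2Z.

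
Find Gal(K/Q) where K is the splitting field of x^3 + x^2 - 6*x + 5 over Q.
Gal(K/Q) = S_3 (symmetric group of order 6)

Compute the discriminant of x^3 + (1)*x^2 + (-6)*x + (5): Δ = -335. Since Δ is not a rational square, the Galois group is not contained in A_3; it must be the full S_3 (irreducibility of the cubic rules out anything smaller).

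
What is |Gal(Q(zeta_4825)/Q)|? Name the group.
|Gal(Q(zeta_4825)/Q)| = phi(4825) = 3840; group ≅ (Z/4825Z)^* ≅ Z/20Z × Z/192Z

The n-th cyclotomic polynomial Φ_4825(x) is the minimal polynomial of zeta_4825 over Q and has degree phi(4825) = 3840. So Q(zeta_4825) is a degree-3840 Galois extension with Galois group (Z/4825Z)^*. By CRT, (Z/4825Z)^* ≅ (Z/25Z)^* × (Z/193Z)^*. Each prime-power unit group is (Z/25Z)^* ≅ Z/20Z; (Z/193Z)^* ≅ Z/192Z. Hence Gal(Q(zeta_4825)/Q) ≅ Z/20Z × Z/192Z.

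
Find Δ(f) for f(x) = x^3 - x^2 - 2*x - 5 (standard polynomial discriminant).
Δ = -839

For x^3 + a x^2 + b x + c the discriminant is Δ = 18 a b c - 4 a^3 c + a^2 b^2 - 4 b^3 - 27 c^2.
Plug a = -1, b = -2, c = -5:
  18*(-1)*(-2)*(-5) - 4*(-1)^3*(-5) + (-1)^2*(-2)^2 - 4*(-2)^3 - 27*(-5)^2
  = -180 + (-20) + 4 + (32) + (-675)
  = -839.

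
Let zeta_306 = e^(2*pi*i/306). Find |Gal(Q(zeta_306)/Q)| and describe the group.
|Gal(Q(zeta_306)/Q)| = phi(306) = 96; group ≅ (Z/306Z)^* ≅ Z/6Z × Z/16Z

The n-th cyclotomic polynomial Φ_306(x) is the minimal polynomial of zeta_306 over Q and has degree phi(306) = 96. So Q(zeta_306) is a degree-96 Galois extension with Galois group (Z/306Z)^*. By CRT, (Z/306Z)^* ≅ (Z/2Z)^* × (Z/9Z)^* × (Z/17Z)^*. Each prime-power unit group is (Z/2Z)^* ≅ trivial group (order 1); (Z/9Z)^* ≅ Z/6Z; (Z/17Z)^* ≅ Z/16Z. Hence Gal(Q(zeta_306)/Q) ≅ Z/6Z × Z/16Z.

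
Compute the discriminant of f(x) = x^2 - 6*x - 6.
Δ = 60

For a quadratic a x^2 + b x + c the discriminant is Δ = b^2 - 4ac = (-6)^2 - 4*(1)*(-6) = 36 - (-24) = 60.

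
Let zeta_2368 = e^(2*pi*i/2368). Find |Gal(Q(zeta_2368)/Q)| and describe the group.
|Gal(Q(zeta_2368)/Q)| = phi(2368) = 1152; group ≅ (Z/2368Z)^* ≅ Z/2Z × Z/16Z × Z/36Z

The n-th cyclotomic polynomial Φ_2368(x) is the minimal polynomial of zeta_2368 over Q and has degree phi(2368) = 1152. So Q(zeta_2368) is a degree-1152 Galois extension with Galois group (Z/2368Z)^*. By CRT, (Z/2368Z)^* ≅ (Z/64Z)^* × (Z/37Z)^*. Each prime-power unit group is (Z/64Z)^* ≅ Z/2Z × Z/16Z; (Z/37Z)^* ≅ Z/36Z. Hence Gal(Q(zeta_2368)/Q) ≅ Z/2Z × Z/16Z × Z/36Z.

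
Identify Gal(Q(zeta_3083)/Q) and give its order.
|Gal(Q(zeta_3083)/Q)| = phi(3083) = 3082; group ≅ (Z/3083Z)^* ≅ Z/3082Z

The n-th cyclotomic polynomial Φ_3083(x) is the minimal polynomial of zeta_3083 over Q and has degree phi(3083) = 3082. So Q(zeta_3083) is a degree-3082 Galois extension with Galois group (Z/3083Z)^*. (Z/3083Z)^* is cyclic since 3083 is an odd prime power (or 4). Hence Gal(Q(zeta_3083)/Q) ≅ Z/3082Z.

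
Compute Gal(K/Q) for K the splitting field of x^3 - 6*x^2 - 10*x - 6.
Gal(K/Q) = S_3 (symmetric group of order 6)

Compute the discriminant of x^3 + (-6)*x^2 + (-10)*x + (-6): Δ = -5036. Since Δ is not a rational square, the Galois group is not contained in A_3; it must be the full S_3 (irreducibility of the cubic rules out anything smaller).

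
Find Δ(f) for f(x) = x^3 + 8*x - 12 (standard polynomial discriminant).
Δ = -5936

For a depressed cubic x^3 + p x + q the discriminant is Δ = -4 p^3 - 27 q^2 = -4*(8)^3 - 27*(-12)^2 = -2048 - 3888 = -5936.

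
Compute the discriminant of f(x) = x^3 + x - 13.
Δ = -4567

For a depressed cubic x^3 + p x + q the discriminant is Δ = -4 p^3 - 27 q^2 = -4*(1)^3 - 27*(-13)^2 = -4 - 4563 = -4567.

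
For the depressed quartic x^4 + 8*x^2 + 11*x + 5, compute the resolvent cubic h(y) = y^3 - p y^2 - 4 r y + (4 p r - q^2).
h(y) = y^3 - 8*y^2 - 20*y + 39

Identify coefficients: p = 8, q = 11, r = 5.
Plug into h(y) = y^3 - p y^2 - 4 r y + (4 p r - q^2):
  h(y) = y^3 - (8) y^2 - 4*(5) y + (4*(8)*(5) - (11)^2)
       = y^3 + (-8) y^2 + (-20) y + (39).
Simplifying: h(y) = y^3 - 8*y^2 - 20*y + 39.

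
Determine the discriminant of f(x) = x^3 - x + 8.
Δ = -1724

For a depressed cubic x^3 + p x + q the discriminant is Δ = -4 p^3 - 27 q^2 = -4*(-1)^3 - 27*(8)^2 = 4 - 1728 = -1724.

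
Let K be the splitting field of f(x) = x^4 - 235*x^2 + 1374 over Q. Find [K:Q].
[K:Q] = 4

f factors as (x^2 - 6)(x^2 - 229); the splitting field is K = Q(sqrt(6), sqrt(229)). Since 6, 229, and 1374 are all non-squares in Q, the three subfields Q(sqrt(6)), Q(sqrt(229)), Q(sqrt(1374)) are distinct degree-2 extensions, so [K:Q] = 4 (Klein four Galois group).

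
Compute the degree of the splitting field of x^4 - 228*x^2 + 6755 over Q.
[K:Q] = 4

f factors as (x^2 - 35)(x^2 - 193); the splitting field is K = Q(sqrt(35), sqrt(193)). Since 35, 193, and 6755 are all non-squares in Q, the three subfields Q(sqrt(35)), Q(sqrt(193)), Q(sqrt(6755)) are distinct degree-2 extensions, so [K:Q] = 4 (Klein four Galois group).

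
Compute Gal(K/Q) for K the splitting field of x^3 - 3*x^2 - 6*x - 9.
Gal(K/Q) = S_3 (symmetric group of order 6)

Compute the discriminant of x^3 + (-3)*x^2 + (-6)*x + (-9): Δ = -4887. Since Δ is not a rational square, the Galois group is not contained in A_3; it must be the full S_3 (irreducibility of the cubic rules out anything smaller).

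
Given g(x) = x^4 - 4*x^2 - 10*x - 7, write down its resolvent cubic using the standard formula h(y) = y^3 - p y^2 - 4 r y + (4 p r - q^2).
h(y) = y^3 + 4*y^2 + 28*y + 12

Identify coefficients: p = -4, q = -10, r = -7.
Plug into h(y) = y^3 - p y^2 - 4 r y + (4 p r - q^2):
  h(y) = y^3 - (-4) y^2 - 4*(-7) y + (4*(-4)*(-7) - (-10)^2)
       = y^3 + (4) y^2 + (28) y + (12).
Simplifying: h(y) = y^3 + 4*y^2 + 28*y + 12.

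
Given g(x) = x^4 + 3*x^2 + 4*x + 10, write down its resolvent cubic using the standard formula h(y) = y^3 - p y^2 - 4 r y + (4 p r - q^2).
h(y) = y^3 - 3*y^2 - 40*y + 104

Identify coefficients: p = 3, q = 4, r = 10.
Plug into h(y) = y^3 - p y^2 - 4 r y + (4 p r - q^2):
  h(y) = y^3 - (3) y^2 - 4*(10) y + (4*(3)*(10) - (4)^2)
       = y^3 + (-3) y^2 + (-40) y + (104).
Simplifying: h(y) = y^3 - 3*y^2 - 40*y + 104.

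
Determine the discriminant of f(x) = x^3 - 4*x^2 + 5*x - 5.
Δ = -255

For x^3 + a x^2 + b x + c the discriminant is Δ = 18 a b c - 4 a^3 c + a^2 b^2 - 4 b^3 - 27 c^2.
Plug a = -4, b = 5, c = -5:
  18*(-4)*(5)*(-5) - 4*(-4)^3*(-5) + (-4)^2*(5)^2 - 4*(5)^3 - 27*(-5)^2
  = 1800 + (-1280) + 400 + (-500) + (-675)
  = -255.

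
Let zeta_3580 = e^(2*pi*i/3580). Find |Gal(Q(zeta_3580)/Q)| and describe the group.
|Gal(Q(zeta_3580)/Q)| = phi(3580) = 1424; group ≅ (Z/3580Z)^* ≅ Z/2Z × Z/4Z × Z/178Z

The n-th cyclotomic polynomial Φ_3580(x) is the minimal polynomial of zeta_3580 over Q and has degree phi(3580) = 1424. So Q(zeta_3580) is a degree-1424 Galois extension with Galois group (Z/3580Z)^*. By CRT, (Z/3580Z)^* ≅ (Z/4Z)^* × (Z/5Z)^* × (Z/179Z)^*. Each prime-power unit group is (Z/4Z)^* ≅ Z/2Z; (Z/5Z)^* ≅ Z/4Z; (Z/179Z)^* ≅ Z/178Z. Hence Gal(Q(zeta_3580)/Q) ≅ Z/2Z × Z/4Z × Z/178Z.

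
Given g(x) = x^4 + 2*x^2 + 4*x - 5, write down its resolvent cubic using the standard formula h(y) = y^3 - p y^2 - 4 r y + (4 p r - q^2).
h(y) = y^3 - 2*y^2 + 20*y - 56

Identify coefficients: p = 2, q = 4, r = -5.
Plug into h(y) = y^3 - p y^2 - 4 r y + (4 p r - q^2):
  h(y) = y^3 - (2) y^2 - 4*(-5) y + (4*(2)*(-5) - (4)^2)
       = y^3 + (-2) y^2 + (20) y + (-56).
Simplifying: h(y) = y^3 - 2*y^2 + 20*y - 56.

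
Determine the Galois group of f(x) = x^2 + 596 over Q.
Gal(K/Q) = Z/2Z (cyclic of order 2)

x^2 + 596 is irreducible over Q since -596 is not a rational square. The splitting field Q(sqrt(-596)) has degree 2 over Q, and its unique nontrivial automorphism is sqrt(-596) ↦ -sqrt(-596). Hence Gal(Q(sqrt(-596))/Q) = Z/2Z.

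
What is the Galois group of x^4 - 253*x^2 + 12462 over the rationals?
Gal(K/Q) = V_4 (Klein four-group, Z/2Z × Z/2Z)

f factors as (x^2 - 67)(x^2 - 186), so the splitting field is K = Q(sqrt(67), sqrt(186)). The elements 67, 186, 12462 are all non-squares in Q, so sqrt(67) and sqrt(186) generate independent quadratic extensions. Thus [K:Q] = 4 and Gal(K/Q) is generated by the two order-2 automorphisms sqrt(67) ↦ -sqrt(67) and sqrt(186) ↦ -sqrt(186), giving V_4.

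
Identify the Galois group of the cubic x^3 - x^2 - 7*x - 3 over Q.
Gal(K/Q) = S_3 (symmetric group of order 6)

Compute the discriminant of x^3 + (-1)*x^2 + (-7)*x + (-3): Δ = 788. Since Δ is not a rational square, the Galois group is not contained in A_3; it must be the full S_3 (irreducibility of the cubic rules out anything smaller).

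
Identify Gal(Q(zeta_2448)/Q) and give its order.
|Gal(Q(zeta_2448)/Q)| = phi(2448) = 768; group ≅ (Z/2448Z)^* ≅ Z/2Z × Z/4Z × Z/6Z × Z/16Z

The n-th cyclotomic polynomial Φ_2448(x) is the minimal polynomial of zeta_2448 over Q and has degree phi(2448) = 768. So Q(zeta_2448) is a degree-768 Galois extension with Galois group (Z/2448Z)^*. By CRT, (Z/2448Z)^* ≅ (Z/16Z)^* × (Z/9Z)^* × (Z/17Z)^*. Each prime-power unit group is (Z/16Z)^* ≅ Z/2Z × Z/4Z; (Z/9Z)^* ≅ Z/6Z; (Z/17Z)^* ≅ Z/16Z. Hence Gal(Q(zeta_2448)/Q) ≅ Z/2Z × Z/4Z × Z/6Z × Z/16Z.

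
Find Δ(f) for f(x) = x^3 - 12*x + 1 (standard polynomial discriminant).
Δ = 6885

For a depressed cubic x^3 + p x + q the discriminant is Δ = -4 p^3 - 27 q^2 = -4*(-12)^3 - 27*(1)^2 = 6912 - 27 = 6885.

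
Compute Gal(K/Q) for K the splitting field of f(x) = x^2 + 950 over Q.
Gal(K/Q) = Z/2Z (cyclic of order 2)

x^2 + 950 is irreducible over Q since -950 is not a rational square. The splitting field Q(sqrt(-950)) has degree 2 over Q, and its unique nontrivial automorphism is sqrt(-950) ↦ -sqrt(-950). Hence Gal(Q(sqrt(-950))/Q) = Z/2Z.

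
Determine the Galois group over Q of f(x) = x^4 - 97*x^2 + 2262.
Gal(K/Q) = V_4 (Klein four-group, Z/2Z × Z/2Z)

f factors as (x^2 - 58)(x^2 - 39), so the splitting field is K = Q(sqrt(58), sqrt(39)). The elements 58, 39, 2262 are all non-squares in Q, so sqrt(58) and sqrt(39) generate independent quadratic extensions. Thus [K:Q] = 4 and Gal(K/Q) is generated by the two order-2 automorphisms sqrt(58) ↦ -sqrt(58) and sqrt(39) ↦ -sqrt(39), giving V_4.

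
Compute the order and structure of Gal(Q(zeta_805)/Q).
|Gal(Q(zeta_805)/Q)| = phi(805) = 528; group ≅ (Z/805Z)^* ≅ Z/4Z × Z/6Z × Z/22Z

The n-th cyclotomic polynomial Φ_805(x) is the minimal polynomial of zeta_805 over Q and has degree phi(805) = 528. So Q(zeta_805) is a degree-528 Galois extension with Galois group (Z/805Z)^*. By CRT, (Z/805Z)^* ≅ (Z/5Z)^* × (Z/7Z)^* × (Z/23Z)^*. Each prime-power unit group is (Z/5Z)^* ≅ Z/4Z; (Z/7Z)^* ≅ Z/6Z; (Z/23Z)^* ≅ Z/22Z. Hence Gal(Q(zeta_805)/Q) ≅ Z/4Z × Z/6Z × Z/22Z.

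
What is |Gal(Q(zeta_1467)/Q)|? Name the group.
|Gal(Q(zeta_1467)/Q)| = phi(1467) = 972; group ≅ (Z/1467Z)^* ≅ Z/6Z × Z/162Z

The n-th cyclotomic polynomial Φ_1467(x) is the minimal polynomial of zeta_1467 over Q and has degree phi(1467) = 972. So Q(zeta_1467) is a degree-972 Galois extension with Galois group (Z/1467Z)^*. By CRT, (Z/1467Z)^* ≅ (Z/9Z)^* × (Z/163Z)^*. Each prime-power unit group is (Z/9Z)^* ≅ Z/6Z; (Z/163Z)^* ≅ Z/162Z. Hence Gal(Q(zeta_1467)/Q) ≅ Z/6Z × Z/162Z.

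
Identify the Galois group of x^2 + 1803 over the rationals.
Gal(K/Q) = Z/2Z (cyclic of order 2)

x^2 + 1803 is irreducible over Q since -1803 is not a rational square. The splitting field Q(sqrt(-1803)) has degree 2 over Q, and its unique nontrivial automorphism is sqrt(-1803) ↦ -sqrt(-1803). Hence Gal(Q(sqrt(-1803))/Q) = Z/2Z.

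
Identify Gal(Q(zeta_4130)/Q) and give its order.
|Gal(Q(zeta_4130)/Q)| = phi(4130) = 1392; group ≅ (Z/4130Z)^* ≅ Z/4Z × Z/6Z × Z/58Z

The n-th cyclotomic polynomial Φ_4130(x) is the minimal polynomial of zeta_4130 over Q and has degree phi(4130) = 1392. So Q(zeta_4130) is a degree-1392 Galois extension with Galois group (Z/4130Z)^*. By CRT, (Z/4130Z)^* ≅ (Z/2Z)^* × (Z/5Z)^* × (Z/7Z)^* × (Z/59Z)^*. Each prime-power unit group is (Z/2Z)^* ≅ trivial group (order 1); (Z/5Z)^* ≅ Z/4Z; (Z/7Z)^* ≅ Z/6Z; (Z/59Z)^* ≅ Z/58Z. Hence Gal(Q(zeta_4130)/Q) ≅ Z/4Z × Z/6Z × Z/58Z.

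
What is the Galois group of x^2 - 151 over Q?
Gal(K/Q) = Z/2Z (cyclic of order 2)

x^2 - 151 is irreducible over Q since 151 is not a rational square. The splitting field Q(sqrt(151)) has degree 2 over Q, and its unique nontrivial automorphism is sqrt(151) ↦ -sqrt(151). Hence Gal(Q(sqrt(151))/Q) = Z/2Z.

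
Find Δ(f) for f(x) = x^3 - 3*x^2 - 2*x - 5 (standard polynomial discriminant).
Δ = -1687

For x^3 + a x^2 + b x + c the discriminant is Δ = 18 a b c - 4 a^3 c + a^2 b^2 - 4 b^3 - 27 c^2.
Plug a = -3, b = -2, c = -5:
  18*(-3)*(-2)*(-5) - 4*(-3)^3*(-5) + (-3)^2*(-2)^2 - 4*(-2)^3 - 27*(-5)^2
  = -540 + (-540) + 36 + (32) + (-675)
  = -1687.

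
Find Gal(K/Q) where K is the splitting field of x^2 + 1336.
Gal(K/Q) = Z/2Z (cyclic of order 2)

x^2 + 1336 is irreducible over Q since -1336 is not a rational square. The splitting field Q(sqrt(-1336)) has degree 2 over Q, and its unique nontrivial automorphism is sqrt(-1336) ↦ -sqrt(-1336). Hence Gal(Q(sqrt(-1336))/Q) = Z/2Z.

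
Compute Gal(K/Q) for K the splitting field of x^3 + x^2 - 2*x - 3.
Gal(K/Q) = S_3 (symmetric group of order 6)

Compute the discriminant of x^3 + (1)*x^2 + (-2)*x + (-3): Δ = -87. Since Δ is not a rational square, the Galois group is not contained in A_3; it must be the full S_3 (irreducibility of the cubic rules out anything smaller).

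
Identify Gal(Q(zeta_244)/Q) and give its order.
|Gal(Q(zeta_244)/Q)| = phi(244) = 120; group ≅ (Z/244Z)^* ≅ Z/2Z × Z/60Z

The n-th cyclotomic polynomial Φ_244(x) is the minimal polynomial of zeta_244 over Q and has degree phi(244) = 120. So Q(zeta_244) is a degree-120 Galois extension with Galois group (Z/244Z)^*. By CRT, (Z/244Z)^* ≅ (Z/4Z)^* × (Z/61Z)^*. Each prime-power unit group is (Z/4Z)^* ≅ Z/2Z; (Z/61Z)^* ≅ Z/60Z. Hence Gal(Q(zeta_244)/Q) ≅ Z/2Z × Z/60Z.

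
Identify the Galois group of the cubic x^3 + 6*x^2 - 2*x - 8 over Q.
Gal(K/Q) = S_3 (symmetric group of order 6)

Compute the discriminant of x^3 + (6)*x^2 + (-2)*x + (-8): Δ = 7088. Since Δ is not a rational square, the Galois group is not contained in A_3; it must be the full S_3 (irreducibility of the cubic rules out anything smaller).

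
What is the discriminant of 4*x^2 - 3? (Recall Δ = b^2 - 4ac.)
Δ = 48

For a quadratic a x^2 + b x + c the discriminant is Δ = b^2 - 4ac = (0)^2 - 4*(4)*(-3) = 0 - (-48) = 48.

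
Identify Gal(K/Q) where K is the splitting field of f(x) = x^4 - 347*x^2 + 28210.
Gal(K/Q) = V_4 (Klein four-group, Z/2Z × Z/2Z)

f factors as (x^2 - 217)(x^2 - 130), so the splitting field is K = Q(sqrt(217), sqrt(130)). The elements 217, 130, 28210 are all non-squares in Q, so sqrt(217) and sqrt(130) generate independent quadratic extensions. Thus [K:Q] = 4 and Gal(K/Q) is generated by the two order-2 automorphisms sqrt(217) ↦ -sqrt(217) and sqrt(130) ↦ -sqrt(130), giving V_4.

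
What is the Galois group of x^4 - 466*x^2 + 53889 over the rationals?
Gal(K/Q) = V_4 (Klein four-group, Z/2Z × Z/2Z)

f factors as (x^2 - 253)(x^2 - 213), so the splitting field is K = Q(sqrt(253), sqrt(213)). The elements 253, 213, 53889 are all non-squares in Q, so sqrt(253) and sqrt(213) generate independent quadratic extensions. Thus [K:Q] = 4 and Gal(K/Q) is generated by the two order-2 automorphisms sqrt(253) ↦ -sqrt(253) and sqrt(213) ↦ -sqrt(213), giving V_4.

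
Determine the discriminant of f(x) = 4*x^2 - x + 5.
Δ = -79

For a quadratic a x^2 + b x + c the discriminant is Δ = b^2 - 4ac = (-1)^2 - 4*(4)*(5) = 1 - (80) = -79.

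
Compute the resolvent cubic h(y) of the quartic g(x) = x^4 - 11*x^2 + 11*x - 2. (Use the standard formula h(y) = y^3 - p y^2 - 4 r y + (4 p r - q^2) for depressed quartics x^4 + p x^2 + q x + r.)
h(y) = y^3 + 11*y^2 + 8*y - 33

Identify coefficients: p = -11, q = 11, r = -2.
Plug into h(y) = y^3 - p y^2 - 4 r y + (4 p r - q^2):
  h(y) = y^3 - (-11) y^2 - 4*(-2) y + (4*(-11)*(-2) - (11)^2)
       = y^3 + (11) y^2 + (8) y + (-33).
Simplifying: h(y) = y^3 + 11*y^2 + 8*y - 33.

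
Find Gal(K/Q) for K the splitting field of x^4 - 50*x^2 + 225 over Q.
Gal(K/Q) = Z/2Z (cyclic of order 2)

f factors as (x^2 - 5)(x^2 - 45), so the splitting field is K = Q(sqrt(5), sqrt(45)). The squarefree part of 5 is 5 and the squarefree part of 45 is also 5, so sqrt(5) and sqrt(45) are both rational multiples of sqrt(5). Hence Q(sqrt(5)) = Q(sqrt(45)) = Q(sqrt(5)), and the splitting field collapses to a single degree-2 extension with Galois group Z/2Z.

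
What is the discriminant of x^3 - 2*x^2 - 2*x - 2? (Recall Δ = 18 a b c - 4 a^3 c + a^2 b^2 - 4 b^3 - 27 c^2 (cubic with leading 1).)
Δ = -268

For x^3 + a x^2 + b x + c the discriminant is Δ = 18 a b c - 4 a^3 c + a^2 b^2 - 4 b^3 - 27 c^2.
Plug a = -2, b = -2, c = -2:
  18*(-2)*(-2)*(-2) - 4*(-2)^3*(-2) + (-2)^2*(-2)^2 - 4*(-2)^3 - 27*(-2)^2
  = -144 + (-64) + 16 + (32) + (-108)
  = -268.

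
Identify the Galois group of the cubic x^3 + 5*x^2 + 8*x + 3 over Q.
Gal(K/Q) = S_3 (symmetric group of order 6)

Compute the discriminant of x^3 + (5)*x^2 + (8)*x + (3): Δ = -31. Since Δ is not a rational square, the Galois group is not contained in A_3; it must be the full S_3 (irreducibility of the cubic rules out anything smaller).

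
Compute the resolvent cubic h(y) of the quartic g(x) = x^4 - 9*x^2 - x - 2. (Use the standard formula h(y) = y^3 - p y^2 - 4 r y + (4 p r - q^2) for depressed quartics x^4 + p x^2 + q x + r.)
h(y) = y^3 + 9*y^2 + 8*y + 71

Identify coefficients: p = -9, q = -1, r = -2.
Plug into h(y) = y^3 - p y^2 - 4 r y + (4 p r - q^2):
  h(y) = y^3 - (-9) y^2 - 4*(-2) y + (4*(-9)*(-2) - (-1)^2)
       = y^3 + (9) y^2 + (8) y + (71).
Simplifying: h(y) = y^3 + 9*y^2 + 8*y + 71.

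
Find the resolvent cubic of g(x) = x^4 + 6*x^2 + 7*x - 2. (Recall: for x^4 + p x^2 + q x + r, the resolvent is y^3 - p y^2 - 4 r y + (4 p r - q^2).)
h(y) = y^3 - 6*y^2 + 8*y - 97

Identify coefficients: p = 6, q = 7, r = -2.
Plug into h(y) = y^3 - p y^2 - 4 r y + (4 p r - q^2):
  h(y) = y^3 - (6) y^2 - 4*(-2) y + (4*(6)*(-2) - (7)^2)
       = y^3 + (-6) y^2 + (8) y + (-97).
Simplifying: h(y) = y^3 - 6*y^2 + 8*y - 97.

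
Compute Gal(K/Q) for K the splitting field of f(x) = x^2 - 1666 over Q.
Gal(K/Q) = Z/2Z (cyclic of order 2)

x^2 - 1666 is irreducible over Q since 1666 is not a rational square. The splitting field Q(sqrt(1666)) has degree 2 over Q, and its unique nontrivial automorphism is sqrt(1666) ↦ -sqrt(1666). Hence Gal(Q(sqrt(1666))/Q) = Z/2Z.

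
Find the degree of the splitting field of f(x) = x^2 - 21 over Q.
[K:Q] = 2

The polynomial x^2 - 21 is irreducible over Q since 21 is not a perfect square. Its splitting field is Q(sqrt(21)), which has degree 2 over Q.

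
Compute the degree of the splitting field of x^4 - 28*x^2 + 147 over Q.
[K:Q] = 4

f factors as (x^2 - 7)(x^2 - 21); the splitting field is K = Q(sqrt(7), sqrt(21)). Since 7, 21, and 147 are all non-squares in Q, the three subfields Q(sqrt(7)), Q(sqrt(21)), Q(sqrt(147)) are distinct degree-2 extensions, so [K:Q] = 4 (Klein four Galois group).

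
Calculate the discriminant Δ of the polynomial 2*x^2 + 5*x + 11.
Δ = -63

For a quadratic a x^2 + b x + c the discriminant is Δ = b^2 - 4ac = (5)^2 - 4*(2)*(11) = 25 - (88) = -63.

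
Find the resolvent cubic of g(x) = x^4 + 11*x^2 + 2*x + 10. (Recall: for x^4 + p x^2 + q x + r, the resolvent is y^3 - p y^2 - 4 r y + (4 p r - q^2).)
h(y) = y^3 - 11*y^2 - 40*y + 436

Identify coefficients: p = 11, q = 2, r = 10.
Plug into h(y) = y^3 - p y^2 - 4 r y + (4 p r - q^2):
  h(y) = y^3 - (11) y^2 - 4*(10) y + (4*(11)*(10) - (2)^2)
       = y^3 + (-11) y^2 + (-40) y + (436).
Simplifying: h(y) = y^3 - 11*y^2 - 40*y + 436.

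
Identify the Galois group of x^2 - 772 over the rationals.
Gal(K/Q) = Z/2Z (cyclic of order 2)

x^2 - 772 is irreducible over Q since 772 is not a rational square. The splitting field Q(sqrt(772)) has degree 2 over Q, and its unique nontrivial automorphism is sqrt(772) ↦ -sqrt(772). Hence Gal(Q(sqrt(772))/Q) = Z/2Z.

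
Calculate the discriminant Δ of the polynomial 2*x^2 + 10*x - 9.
Δ = 172

For a quadratic a x^2 + b x + c the discriminant is Δ = b^2 - 4ac = (10)^2 - 4*(2)*(-9) = 100 - (-72) = 172.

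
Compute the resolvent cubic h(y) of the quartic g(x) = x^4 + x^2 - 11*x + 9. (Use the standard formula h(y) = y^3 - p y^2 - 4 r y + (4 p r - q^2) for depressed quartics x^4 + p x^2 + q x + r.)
h(y) = y^3 - y^2 - 36*y - 85

Identify coefficients: p = 1, q = -11, r = 9.
Plug into h(y) = y^3 - p y^2 - 4 r y + (4 p r - q^2):
  h(y) = y^3 - (1) y^2 - 4*(9) y + (4*(1)*(9) - (-11)^2)
       = y^3 + (-1) y^2 + (-36) y + (-85).
Simplifying: h(y) = y^3 - y^2 - 36*y - 85.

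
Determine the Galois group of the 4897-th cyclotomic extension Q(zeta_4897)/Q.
|Gal(Q(zeta_4897)/Q)| = phi(4897) = 4756; group ≅ (Z/4897Z)^* ≅ Z/58Z × Z/82Z

The n-th cyclotomic polynomial Φ_4897(x) is the minimal polynomial of zeta_4897 over Q and has degree phi(4897) = 4756. So Q(zeta_4897) is a degree-4756 Galois extension with Galois group (Z/4897Z)^*. By CRT, (Z/4897Z)^* ≅ (Z/59Z)^* × (Z/83Z)^*. Each prime-power unit group is (Z/59Z)^* ≅ Z/58Z; (Z/83Z)^* ≅ Z/82Z. Hence Gal(Q(zeta_4897)/Q) ≅ Z/58Z × Z/82Z.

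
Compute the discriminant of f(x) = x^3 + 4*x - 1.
Δ = -283

For a depressed cubic x^3 + p x + q the discriminant is Δ = -4 p^3 - 27 q^2 = -4*(4)^3 - 27*(-1)^2 = -256 - 27 = -283.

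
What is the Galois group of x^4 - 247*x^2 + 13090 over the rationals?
Gal(K/Q) = V_4 (Klein four-group, Z/2Z × Z/2Z)

f factors as (x^2 - 170)(x^2 - 77), so the splitting field is K = Q(sqrt(170), sqrt(77)). The elements 170, 77, 13090 are all non-squares in Q, so sqrt(170) and sqrt(77) generate independent quadratic extensions. Thus [K:Q] = 4 and Gal(K/Q) is generated by the two order-2 automorphisms sqrt(170) ↦ -sqrt(170) and sqrt(77) ↦ -sqrt(77), giving V_4.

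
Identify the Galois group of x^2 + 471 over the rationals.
Gal(K/Q) = Z/2Z (cyclic of order 2)

x^2 + 471 is irreducible over Q since -471 is not a rational square. The splitting field Q(sqrt(-471)) has degree 2 over Q, and its unique nontrivial automorphism is sqrt(-471) ↦ -sqrt(-471). Hence Gal(Q(sqrt(-471))/Q) = Z/2Z.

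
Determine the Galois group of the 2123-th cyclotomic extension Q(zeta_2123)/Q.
|Gal(Q(zeta_2123)/Q)| = phi(2123) = 1920; group ≅ (Z/2123Z)^* ≅ Z/10Z × Z/192Z

The n-th cyclotomic polynomial Φ_2123(x) is the minimal polynomial of zeta_2123 over Q and has degree phi(2123) = 1920. So Q(zeta_2123) is a degree-1920 Galois extension with Galois group (Z/2123Z)^*. By CRT, (Z/2123Z)^* ≅ (Z/11Z)^* × (Z/193Z)^*. Each prime-power unit group is (Z/11Z)^* ≅ Z/10Z; (Z/193Z)^* ≅ Z/192Z. Hence Gal(Q(zeta_2123)/Q) ≅ Z/10Z × Z/192Z.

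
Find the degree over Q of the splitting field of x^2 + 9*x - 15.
[K:Q] = 2

The discriminant of x^2 + (9)*x + (-15) is b^2 - 4c = 81 - (-60) = 141. Since 141 is not a perfect square in Q, the polynomial is irreducible over Q. Its two roots generate a degree-2 extension, so [K:Q] = 2.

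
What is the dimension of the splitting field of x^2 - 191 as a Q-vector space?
[K:Q] = 2

The polynomial x^2 - 191 is irreducible over Q since 191 is not a perfect square. Its splitting field is Q(sqrt(191)), which has degree 2 over Q.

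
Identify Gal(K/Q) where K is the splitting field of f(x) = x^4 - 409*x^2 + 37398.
Gal(K/Q) = V_4 (Klein four-group, Z/2Z × Z/2Z)

f factors as (x^2 - 138)(x^2 - 271), so the splitting field is K = Q(sqrt(138), sqrt(271)). The elements 138, 271, 37398 are all non-squares in Q, so sqrt(138) and sqrt(271) generate independent quadratic extensions. Thus [K:Q] = 4 and Gal(K/Q) is generated by the two order-2 automorphisms sqrt(138) ↦ -sqrt(138) and sqrt(271) ↦ -sqrt(271), giving V_4.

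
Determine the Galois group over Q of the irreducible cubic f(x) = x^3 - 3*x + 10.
Gal(K/Q) = S_3 (symmetric group of order 6)

Compute the discriminant of x^3 + (0)*x^2 + (-3)*x + (10): Δ = -2592. Since Δ is not a rational square, the Galois group is not contained in A_3; it must be the full S_3 (irreducibility of the cubic rules out anything smaller).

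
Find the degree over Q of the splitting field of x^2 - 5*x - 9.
[K:Q] = 2

The discriminant of x^2 + (-5)*x + (-9) is b^2 - 4c = 25 - (-36) = 61. Since 61 is not a perfect square in Q, the polynomial is irreducible over Q. Its two roots generate a degree-2 extension, so [K:Q] = 2.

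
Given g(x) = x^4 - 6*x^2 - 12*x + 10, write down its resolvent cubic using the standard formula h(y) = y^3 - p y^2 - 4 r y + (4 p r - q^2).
h(y) = y^3 + 6*y^2 - 40*y - 384

Identify coefficients: p = -6, q = -12, r = 10.
Plug into h(y) = y^3 - p y^2 - 4 r y + (4 p r - q^2):
  h(y) = y^3 - (-6) y^2 - 4*(10) y + (4*(-6)*(10) - (-12)^2)
       = y^3 + (6) y^2 + (-40) y + (-384).
Simplifying: h(y) = y^3 + 6*y^2 - 40*y - 384.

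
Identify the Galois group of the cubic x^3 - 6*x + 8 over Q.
Gal(K/Q) = S_3 (symmetric group of order 6)

Compute the discriminant of x^3 + (0)*x^2 + (-6)*x + (8): Δ = -864. Since Δ is not a rational square, the Galois group is not contained in A_3; it must be the full S_3 (irreducibility of the cubic rules out anything smaller).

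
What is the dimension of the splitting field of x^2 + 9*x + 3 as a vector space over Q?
[K:Q] = 2

The discriminant of x^2 + (9)*x + (3) is b^2 - 4c = 81 - (12) = 69. Since 69 is not a perfect square in Q, the polynomial is irreducible over Q. Its two roots generate a degree-2 extension, so [K:Q] = 2.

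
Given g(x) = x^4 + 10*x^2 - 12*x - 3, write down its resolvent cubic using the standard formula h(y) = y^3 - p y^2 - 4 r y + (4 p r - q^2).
h(y) = y^3 - 10*y^2 + 12*y - 264

Identify coefficients: p = 10, q = -12, r = -3.
Plug into h(y) = y^3 - p y^2 - 4 r y + (4 p r - q^2):
  h(y) = y^3 - (10) y^2 - 4*(-3) y + (4*(10)*(-3) - (-12)^2)
       = y^3 + (-10) y^2 + (12) y + (-264).
Simplifying: h(y) = y^3 - 10*y^2 + 12*y - 264.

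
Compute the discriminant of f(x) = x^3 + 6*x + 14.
Δ = -6156

For a depressed cubic x^3 + p x + q the discriminant is Δ = -4 p^3 - 27 q^2 = -4*(6)^3 - 27*(14)^2 = -864 - 5292 = -6156.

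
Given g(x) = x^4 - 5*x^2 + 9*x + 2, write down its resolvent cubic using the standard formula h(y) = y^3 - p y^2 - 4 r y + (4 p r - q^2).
h(y) = y^3 + 5*y^2 - 8*y - 121

Identify coefficients: p = -5, q = 9, r = 2.
Plug into h(y) = y^3 - p y^2 - 4 r y + (4 p r - q^2):
  h(y) = y^3 - (-5) y^2 - 4*(2) y + (4*(-5)*(2) - (9)^2)
       = y^3 + (5) y^2 + (-8) y + (-121).
Simplifying: h(y) = y^3 + 5*y^2 - 8*y - 121.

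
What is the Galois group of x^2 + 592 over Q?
Gal(K/Q) = Z/2Z (cyclic of order 2)

x^2 + 592 is irreducible over Q since -592 is not a rational square. The splitting field Q(sqrt(-592)) has degree 2 over Q, and its unique nontrivial automorphism is sqrt(-592) ↦ -sqrt(-592). Hence Gal(Q(sqrt(-592))/Q) = Z/2Z.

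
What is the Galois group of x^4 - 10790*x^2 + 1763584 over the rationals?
Gal(K/Q) = Z/2Z (cyclic of order 2)

f factors as (x^2 - 10624)(x^2 - 166), so the splitting field is K = Q(sqrt(10624), sqrt(166)). The squarefree part of 10624 is 166 and the squarefree part of 166 is also 166, so sqrt(10624) and sqrt(166) are both rational multiples of sqrt(166). Hence Q(sqrt(10624)) = Q(sqrt(166)) = Q(sqrt(166)), and the splitting field collapses to a single degree-2 extension with Galois group Z/2Z.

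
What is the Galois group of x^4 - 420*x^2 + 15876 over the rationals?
Gal(K/Q) = Z/2Z (cyclic of order 2)

f factors as (x^2 - 378)(x^2 - 42), so the splitting field is K = Q(sqrt(378), sqrt(42)). The squarefree part of 378 is 42 and the squarefree part of 42 is also 42, so sqrt(378) and sqrt(42) are both rational multiples of sqrt(42). Hence Q(sqrt(378)) = Q(sqrt(42)) = Q(sqrt(42)), and the splitting field collapses to a single degree-2 extension with Galois group Z/2Z.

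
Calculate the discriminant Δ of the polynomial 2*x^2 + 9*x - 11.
Δ = 169

For a quadratic a x^2 + b x + c the discriminant is Δ = b^2 - 4ac = (9)^2 - 4*(2)*(-11) = 81 - (-88) = 169.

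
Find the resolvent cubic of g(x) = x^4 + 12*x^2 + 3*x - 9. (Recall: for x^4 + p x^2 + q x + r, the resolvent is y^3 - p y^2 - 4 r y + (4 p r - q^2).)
h(y) = y^3 - 12*y^2 + 36*y - 441

Identify coefficients: p = 12, q = 3, r = -9.
Plug into h(y) = y^3 - p y^2 - 4 r y + (4 p r - q^2):
  h(y) = y^3 - (12) y^2 - 4*(-9) y + (4*(12)*(-9) - (3)^2)
       = y^3 + (-12) y^2 + (36) y + (-441).
Simplifying: h(y) = y^3 - 12*y^2 + 36*y - 441.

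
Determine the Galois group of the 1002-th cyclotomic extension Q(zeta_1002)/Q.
|Gal(Q(zeta_1002)/Q)| = phi(1002) = 332; group ≅ (Z/1002Z)^* ≅ Z/2Z × Z/166Z

The n-th cyclotomic polynomial Φ_1002(x) is the minimal polynomial of zeta_1002 over Q and has degree phi(1002) = 332. So Q(zeta_1002) is a degree-332 Galois extension with Galois group (Z/1002Z)^*. By CRT, (Z/1002Z)^* ≅ (Z/2Z)^* × (Z/3Z)^* × (Z/167Z)^*. Each prime-power unit group is (Z/2Z)^* ≅ trivial group (order 1); (Z/3Z)^* ≅ Z/2Z; (Z/167Z)^* ≅ Z/166Z. Hence Gal(Q(zeta_1002)/Q) ≅ Z/2Z × Z/166Z.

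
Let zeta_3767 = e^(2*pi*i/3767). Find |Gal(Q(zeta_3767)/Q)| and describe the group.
|Gal(Q(zeta_3767)/Q)| = phi(3767) = 3766; group ≅ (Z/3767Z)^* ≅ Z/3766Z

The n-th cyclotomic polynomial Φ_3767(x) is the minimal polynomial of zeta_3767 over Q and has degree phi(3767) = 3766. So Q(zeta_3767) is a degree-3766 Galois extension with Galois group (Z/3767Z)^*. (Z/3767Z)^* is cyclic since 3767 is an odd prime power (or 4). Hence Gal(Q(zeta_3767)/Q) ≅ Z/3766Z.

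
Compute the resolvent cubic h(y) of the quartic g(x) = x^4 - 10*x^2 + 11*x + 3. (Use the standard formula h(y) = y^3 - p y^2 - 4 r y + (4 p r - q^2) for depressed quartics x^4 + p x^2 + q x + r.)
h(y) = y^3 + 10*y^2 - 12*y - 241

Identify coefficients: p = -10, q = 11, r = 3.
Plug into h(y) = y^3 - p y^2 - 4 r y + (4 p r - q^2):
  h(y) = y^3 - (-10) y^2 - 4*(3) y + (4*(-10)*(3) - (11)^2)
       = y^3 + (10) y^2 + (-12) y + (-241).
Simplifying: h(y) = y^3 + 10*y^2 - 12*y - 241.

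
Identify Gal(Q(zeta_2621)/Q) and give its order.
|Gal(Q(zeta_2621)/Q)| = phi(2621) = 2620; group ≅ (Z/2621Z)^* ≅ Z/2620Z

The n-th cyclotomic polynomial Φ_2621(x) is the minimal polynomial of zeta_2621 over Q and has degree phi(2621) = 2620. So Q(zeta_2621) is a degree-2620 Galois extension with Galois group (Z/2621Z)^*. (Z/2621Z)^* is cyclic since 2621 is an odd prime power (or 4). Hence Gal(Q(zeta_2621)/Q) ≅ Z/2620Z.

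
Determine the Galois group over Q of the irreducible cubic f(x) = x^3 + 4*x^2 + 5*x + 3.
Gal(K/Q) = S_3 (symmetric group of order 6)

Compute the discriminant of x^3 + (4)*x^2 + (5)*x + (3): Δ = -31. Since Δ is not a rational square, the Galois group is not contained in A_3; it must be the full S_3 (irreducibility of the cubic rules out anything smaller).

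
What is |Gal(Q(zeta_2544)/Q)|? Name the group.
|Gal(Q(zeta_2544)/Q)| = phi(2544) = 832; group ≅ (Z/2544Z)^* ≅ Z/2Z × Z/2Z × Z/4Z × Z/52Z

The n-th cyclotomic polynomial Φ_2544(x) is the minimal polynomial of zeta_2544 over Q and has degree phi(2544) = 832. So Q(zeta_2544) is a degree-832 Galois extension with Galois group (Z/2544Z)^*. By CRT, (Z/2544Z)^* ≅ (Z/16Z)^* × (Z/3Z)^* × (Z/53Z)^*. Each prime-power unit group is (Z/16Z)^* ≅ Z/2Z × Z/4Z; (Z/3Z)^* ≅ Z/2Z; (Z/53Z)^* ≅ Z/52Z. Hence Gal(Q(zeta_2544)/Q) ≅ Z/2Z × Z/2Z × Z/4Z × Z/52Z.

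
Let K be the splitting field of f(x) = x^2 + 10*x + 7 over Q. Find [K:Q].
[K:Q] = 2

The discriminant of x^2 + (10)*x + (7) is b^2 - 4c = 100 - (28) = 72. Since 72 is not a perfect square in Q, the polynomial is irreducible over Q. Its two roots generate a degree-2 extension, so [K:Q] = 2.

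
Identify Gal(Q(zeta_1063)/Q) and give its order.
|Gal(Q(zeta_1063)/Q)| = phi(1063) = 1062; group ≅ (Z/1063Z)^* ≅ Z/1062Z

The n-th cyclotomic polynomial Φ_1063(x) is the minimal polynomial of zeta_1063 over Q and has degree phi(1063) = 1062. So Q(zeta_1063) is a degree-1062 Galois extension with Galois group (Z/1063Z)^*. (Z/1063Z)^* is cyclic since 1063 is an odd prime power (or 4). Hence Gal(Q(zeta_1063)/Q) ≅ Z/1062Z.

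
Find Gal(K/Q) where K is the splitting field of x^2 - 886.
Gal(K/Q) = Z/2Z (cyclic of order 2)

x^2 - 886 is irreducible over Q since 886 is not a rational square. The splitting field Q(sqrt(886)) has degree 2 over Q, and its unique nontrivial automorphism is sqrt(886) ↦ -sqrt(886). Hence Gal(Q(sqrt(886))/Q) = Z/2Z.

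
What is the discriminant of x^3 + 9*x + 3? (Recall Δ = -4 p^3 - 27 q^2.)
Δ = -3159

For a depressed cubic x^3 + p x + q the discriminant is Δ = -4 p^3 - 27 q^2 = -4*(9)^3 - 27*(3)^2 = -2916 - 243 = -3159.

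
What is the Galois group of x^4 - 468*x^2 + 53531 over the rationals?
Gal(K/Q) = V_4 (Klein four-group, Z/2Z × Z/2Z)

f factors as (x^2 - 269)(x^2 - 199), so the splitting field is K = Q(sqrt(269), sqrt(199)). The elements 269, 199, 53531 are all non-squares in Q, so sqrt(269) and sqrt(199) generate independent quadratic extensions. Thus [K:Q] = 4 and Gal(K/Q) is generated by the two order-2 automorphisms sqrt(269) ↦ -sqrt(269) and sqrt(199) ↦ -sqrt(199), giving V_4.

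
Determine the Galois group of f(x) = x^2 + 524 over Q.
Gal(K/Q) = Z/2Z (cyclic of order 2)

x^2 + 524 is irreducible over Q since -524 is not a rational square. The splitting field Q(sqrt(-524)) has degree 2 over Q, and its unique nontrivial automorphism is sqrt(-524) ↦ -sqrt(-524). Hence Gal(Q(sqrt(-524))/Q) = Z/2Z.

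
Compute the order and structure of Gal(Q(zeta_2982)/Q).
|Gal(Q(zeta_2982)/Q)| = phi(2982) = 840; group ≅ (Z/2982Z)^* ≅ Z/2Z × Z/6Z × Z/70Z

The n-th cyclotomic polynomial Φ_2982(x) is the minimal polynomial of zeta_2982 over Q and has degree phi(2982) = 840. So Q(zeta_2982) is a degree-840 Galois extension with Galois group (Z/2982Z)^*. By CRT, (Z/2982Z)^* ≅ (Z/2Z)^* × (Z/3Z)^* × (Z/7Z)^* × (Z/71Z)^*. Each prime-power unit group is (Z/2Z)^* ≅ trivial group (order 1); (Z/3Z)^* ≅ Z/2Z; (Z/7Z)^* ≅ Z/6Z; (Z/71Z)^* ≅ Z/70Z. Hence Gal(Q(zeta_2982)/Q) ≅ Z/2Z × Z/6Z × Z/70Z.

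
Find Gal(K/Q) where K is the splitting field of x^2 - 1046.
Gal(K/Q) = Z/2Z (cyclic of order 2)

x^2 - 1046 is irreducible over Q since 1046 is not a rational square. The splitting field Q(sqrt(1046)) has degree 2 over Q, and its unique nontrivial automorphism is sqrt(1046) ↦ -sqrt(1046). Hence Gal(Q(sqrt(1046))/Q) = Z/2Z.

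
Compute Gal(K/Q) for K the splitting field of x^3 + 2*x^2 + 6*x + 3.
Gal(K/Q) = S_3 (symmetric group of order 6)

Compute the discriminant of x^3 + (2)*x^2 + (6)*x + (3): Δ = -411. Since Δ is not a rational square, the Galois group is not contained in A_3; it must be the full S_3 (irreducibility of the cubic rules out anything smaller).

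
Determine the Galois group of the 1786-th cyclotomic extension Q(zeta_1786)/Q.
|Gal(Q(zeta_1786)/Q)| = phi(1786) = 828; group ≅ (Z/1786Z)^* ≅ Z/18Z × Z/46Z

The n-th cyclotomic polynomial Φ_1786(x) is the minimal polynomial of zeta_1786 over Q and has degree phi(1786) = 828. So Q(zeta_1786) is a degree-828 Galois extension with Galois group (Z/1786Z)^*. By CRT, (Z/1786Z)^* ≅ (Z/2Z)^* × (Z/19Z)^* × (Z/47Z)^*. Each prime-power unit group is (Z/2Z)^* ≅ trivial group (order 1); (Z/19Z)^* ≅ Z/18Z; (Z/47Z)^* ≅ Z/46Z. Hence Gal(Q(zeta_1786)/Q) ≅ Z/18Z × Z/46Z.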